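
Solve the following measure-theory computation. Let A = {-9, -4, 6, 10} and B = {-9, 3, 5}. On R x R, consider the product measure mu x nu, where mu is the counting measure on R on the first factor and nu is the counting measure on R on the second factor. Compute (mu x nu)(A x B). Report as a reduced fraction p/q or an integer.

For a measurable rectangle A x B, the product measure satisfies
  (mu x nu)(A x B) = mu(A) * nu(B).
  mu(A) = 4.
  nu(B) = 3.
  (mu x nu)(A x B) = 4 * 3 = 12.

12


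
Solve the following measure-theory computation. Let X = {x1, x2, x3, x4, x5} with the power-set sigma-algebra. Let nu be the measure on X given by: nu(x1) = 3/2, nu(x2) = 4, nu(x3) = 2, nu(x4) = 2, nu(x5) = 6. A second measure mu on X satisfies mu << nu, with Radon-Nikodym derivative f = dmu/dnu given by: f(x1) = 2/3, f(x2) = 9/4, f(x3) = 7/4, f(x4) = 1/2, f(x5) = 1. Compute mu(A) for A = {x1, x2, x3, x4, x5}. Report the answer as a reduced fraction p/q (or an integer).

By the defining property of the Radon-Nikodym derivative, for every measurable set A,
  mu(A) = integral_A f dnu.
Since nu is a discrete measure concentrated on the atoms of X, the integral over A reduces to the sum
  mu(A) = sum_{x in A} f(x) * nu({x}).
Computing each term:
  x1: f(x1) * nu(x1) = 2/3 * 3/2 = 1.
  x2: f(x2) * nu(x2) = 9/4 * 4 = 9.
  x3: f(x3) * nu(x3) = 7/4 * 2 = 7/2.
  x4: f(x4) * nu(x4) = 1/2 * 2 = 1.
  x5: f(x5) * nu(x5) = 1 * 6 = 6.
Summing: mu(A) = 1 + 9 + 7/2 + 1 + 6 = 41/2.

41/2


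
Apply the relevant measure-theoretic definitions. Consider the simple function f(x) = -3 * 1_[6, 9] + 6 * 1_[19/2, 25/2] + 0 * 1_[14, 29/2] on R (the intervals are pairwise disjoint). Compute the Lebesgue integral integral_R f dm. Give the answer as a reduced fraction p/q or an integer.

For a simple function f = sum_i c_i * 1_{A_i} with disjoint A_i,
  integral f dm = sum_i c_i * m(A_i).
Lengths of the A_i:
  m(A_1) = 9 - 6 = 3.
  m(A_2) = 25/2 - 19/2 = 3.
  m(A_3) = 29/2 - 14 = 1/2.
Contributions c_i * m(A_i):
  (-3) * (3) = -9.
  (6) * (3) = 18.
  (0) * (1/2) = 0.
Total: -9 + 18 + 0 = 9.

9


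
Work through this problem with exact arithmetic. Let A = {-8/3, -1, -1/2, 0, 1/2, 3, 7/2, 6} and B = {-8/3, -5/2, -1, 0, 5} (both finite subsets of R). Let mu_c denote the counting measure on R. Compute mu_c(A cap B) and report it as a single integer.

Counting measure on a finite set equals cardinality. mu_c(A cap B) = |A cap B| (elements appearing in both).
Enumerating the elements of A that also lie in B gives 3 element(s).
So mu_c(A cap B) = 3.

3


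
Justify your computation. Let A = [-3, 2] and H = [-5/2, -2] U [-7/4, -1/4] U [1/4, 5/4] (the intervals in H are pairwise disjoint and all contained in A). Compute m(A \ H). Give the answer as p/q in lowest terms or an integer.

The ambient interval has length m(A) = 2 - (-3) = 5.
Since the holes are disjoint and sit inside A, by finite additivity
  m(H) = sum_i (b_i - a_i), and m(A \ H) = m(A) - m(H).
Computing the hole measures:
  m(H_1) = -2 - (-5/2) = 1/2.
  m(H_2) = -1/4 - (-7/4) = 3/2.
  m(H_3) = 5/4 - 1/4 = 1.
Summed: m(H) = 1/2 + 3/2 + 1 = 3.
So m(A \ H) = 5 - 3 = 2.

2


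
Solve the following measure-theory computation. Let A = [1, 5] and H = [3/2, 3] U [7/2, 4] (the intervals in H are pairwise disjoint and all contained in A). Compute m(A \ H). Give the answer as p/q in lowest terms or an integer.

The ambient interval has length m(A) = 5 - 1 = 4.
Since the holes are disjoint and sit inside A, by finite additivity
  m(H) = sum_i (b_i - a_i), and m(A \ H) = m(A) - m(H).
Computing the hole measures:
  m(H_1) = 3 - 3/2 = 3/2.
  m(H_2) = 4 - 7/2 = 1/2.
Summed: m(H) = 3/2 + 1/2 = 2.
So m(A \ H) = 4 - 2 = 2.

2


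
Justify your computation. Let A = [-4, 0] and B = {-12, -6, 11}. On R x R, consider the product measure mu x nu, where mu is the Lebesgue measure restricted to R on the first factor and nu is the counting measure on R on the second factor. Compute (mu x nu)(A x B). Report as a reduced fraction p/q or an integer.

For a measurable rectangle A x B, the product measure satisfies
  (mu x nu)(A x B) = mu(A) * nu(B).
  mu(A) = 4.
  nu(B) = 3.
  (mu x nu)(A x B) = 4 * 3 = 12.

12


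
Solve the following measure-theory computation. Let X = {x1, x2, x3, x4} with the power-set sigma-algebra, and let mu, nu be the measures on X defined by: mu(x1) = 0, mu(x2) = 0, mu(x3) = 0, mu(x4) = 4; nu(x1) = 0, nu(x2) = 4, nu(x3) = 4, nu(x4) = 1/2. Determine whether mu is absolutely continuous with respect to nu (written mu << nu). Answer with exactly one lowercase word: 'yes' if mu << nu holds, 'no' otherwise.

mu << nu means: every nu-null measurable set is also mu-null; equivalently, for every atom x, if nu({x}) = 0 then mu({x}) = 0.
Checking each atom:
  x1: nu = 0, mu = 0 -> consistent with mu << nu.
  x2: nu = 4 > 0 -> no constraint.
  x3: nu = 4 > 0 -> no constraint.
  x4: nu = 1/2 > 0 -> no constraint.
No atom violates the condition. Therefore mu << nu.

yes


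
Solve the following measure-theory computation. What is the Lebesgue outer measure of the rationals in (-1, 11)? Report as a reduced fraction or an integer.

E = Q cap (-1, 11) is a subset of Q, which is countable. Enumerate Q = {q_1, q_2, ...}; for any eps > 0, cover q_k by the open interval (q_k - eps/2^(k+1), q_k + eps/2^(k+1)), of length eps/2^k. The total cover length is sum_{k>=1} eps/2^k = eps. Hence m*(E) <= m*(Q) <= eps for every eps > 0, and since outer measure is non-negative, m*(E) = 0.

0


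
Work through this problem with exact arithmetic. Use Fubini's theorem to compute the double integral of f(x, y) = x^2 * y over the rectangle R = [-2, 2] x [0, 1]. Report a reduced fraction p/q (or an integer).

f(x, y) is a tensor product of a function of x and a function of y, and both factors are bounded continuous (hence Lebesgue integrable) on the rectangle, so Fubini's theorem applies:
  integral_R f d(m x m) = (integral_a1^b1 x^2 dx) * (integral_a2^b2 y dy).
Inner integral in x: integral_{-2}^{2} x^2 dx = (2^3 - (-2)^3)/3
  = 16/3.
Inner integral in y: integral_{0}^{1} y dy = (1^2 - 0^2)/2
  = 1/2.
Product: (16/3) * (1/2) = 8/3.

8/3


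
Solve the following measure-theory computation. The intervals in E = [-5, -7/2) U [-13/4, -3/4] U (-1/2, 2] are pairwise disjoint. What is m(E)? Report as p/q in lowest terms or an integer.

For pairwise disjoint intervals, m(union_i I_i) = sum_i m(I_i),
and m is invariant under swapping open/closed endpoints (single points have measure 0).
So m(E) = sum_i (b_i - a_i).
  I_1 has length -7/2 - (-5) = 3/2.
  I_2 has length -3/4 - (-13/4) = 5/2.
  I_3 has length 2 - (-1/2) = 5/2.
Summing:
  m(E) = 3/2 + 5/2 + 5/2 = 13/2.

13/2


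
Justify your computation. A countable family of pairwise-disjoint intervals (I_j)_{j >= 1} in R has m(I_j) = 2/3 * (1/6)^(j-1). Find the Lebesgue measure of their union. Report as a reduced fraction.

By countable additivity of the Lebesgue measure on pairwise disjoint measurable sets,
  m(union_{j >= 1} I_j) = sum_{j >= 1} m(I_j) = sum_{j >= 1} a * r^(j-1),
  with a = 2/3 and r = 1/6.
Since 0 < r = 1/6 < 1, the geometric series converges:
  sum_{j >= 1} a * r^(j-1) = a / (1 - r).
  = 2/3 / (1 - 1/6)
  = 2/3 / (5/6)
  = 4/5.

4/5


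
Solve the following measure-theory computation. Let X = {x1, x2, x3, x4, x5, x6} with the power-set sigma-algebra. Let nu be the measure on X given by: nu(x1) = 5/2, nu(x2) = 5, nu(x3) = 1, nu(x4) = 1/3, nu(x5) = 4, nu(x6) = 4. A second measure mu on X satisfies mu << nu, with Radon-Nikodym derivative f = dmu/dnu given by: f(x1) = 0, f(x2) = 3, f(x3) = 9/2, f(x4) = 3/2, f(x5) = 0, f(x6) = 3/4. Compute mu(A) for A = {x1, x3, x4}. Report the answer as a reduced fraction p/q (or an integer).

By the defining property of the Radon-Nikodym derivative, for every measurable set A,
  mu(A) = integral_A f dnu.
Since nu is a discrete measure concentrated on the atoms of X, the integral over A reduces to the sum
  mu(A) = sum_{x in A} f(x) * nu({x}).
Computing each term:
  x1: f(x1) * nu(x1) = 0 * 5/2 = 0.
  x3: f(x3) * nu(x3) = 9/2 * 1 = 9/2.
  x4: f(x4) * nu(x4) = 3/2 * 1/3 = 1/2.
Summing: mu(A) = 0 + 9/2 + 1/2 = 5.

5


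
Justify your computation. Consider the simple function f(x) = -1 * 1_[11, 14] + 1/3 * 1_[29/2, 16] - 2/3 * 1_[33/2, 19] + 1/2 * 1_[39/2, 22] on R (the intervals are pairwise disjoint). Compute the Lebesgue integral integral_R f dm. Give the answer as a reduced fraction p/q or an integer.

For a simple function f = sum_i c_i * 1_{A_i} with disjoint A_i,
  integral f dm = sum_i c_i * m(A_i).
Lengths of the A_i:
  m(A_1) = 14 - 11 = 3.
  m(A_2) = 16 - 29/2 = 3/2.
  m(A_3) = 19 - 33/2 = 5/2.
  m(A_4) = 22 - 39/2 = 5/2.
Contributions c_i * m(A_i):
  (-1) * (3) = -3.
  (1/3) * (3/2) = 1/2.
  (-2/3) * (5/2) = -5/3.
  (1/2) * (5/2) = 5/4.
Total: -3 + 1/2 - 5/3 + 5/4 = -35/12.

-35/12


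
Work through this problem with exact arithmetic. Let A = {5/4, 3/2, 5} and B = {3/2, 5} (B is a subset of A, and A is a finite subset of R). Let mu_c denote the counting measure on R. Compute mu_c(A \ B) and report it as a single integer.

Counting measure assigns mu_c(E) = |E| (number of elements) when E is finite. For B subset A, A \ B is the set of elements of A not in B, so |A \ B| = |A| - |B|.
|A| = 3, |B| = 2, so mu_c(A \ B) = 3 - 2 = 1.

1


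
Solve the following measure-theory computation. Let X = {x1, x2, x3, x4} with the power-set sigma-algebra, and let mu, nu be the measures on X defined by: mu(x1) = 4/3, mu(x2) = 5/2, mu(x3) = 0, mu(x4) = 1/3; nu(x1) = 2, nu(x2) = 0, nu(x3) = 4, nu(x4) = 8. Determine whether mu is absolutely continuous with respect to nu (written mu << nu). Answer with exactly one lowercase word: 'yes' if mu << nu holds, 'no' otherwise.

mu << nu means: every nu-null measurable set is also mu-null; equivalently, for every atom x, if nu({x}) = 0 then mu({x}) = 0.
Checking each atom:
  x1: nu = 2 > 0 -> no constraint.
  x2: nu = 0, mu = 5/2 > 0 -> violates mu << nu.
  x3: nu = 4 > 0 -> no constraint.
  x4: nu = 8 > 0 -> no constraint.
The atom(s) x2 violate the condition (nu = 0 but mu > 0). Therefore mu is NOT absolutely continuous w.r.t. nu.

no


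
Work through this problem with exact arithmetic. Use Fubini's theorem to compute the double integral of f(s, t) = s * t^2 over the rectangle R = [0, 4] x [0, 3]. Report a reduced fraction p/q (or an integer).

f(s, t) is a tensor product of a function of s and a function of t, and both factors are bounded continuous (hence Lebesgue integrable) on the rectangle, so Fubini's theorem applies:
  integral_R f d(m x m) = (integral_a1^b1 s ds) * (integral_a2^b2 t^2 dt).
Inner integral in s: integral_{0}^{4} s ds = (4^2 - 0^2)/2
  = 8.
Inner integral in t: integral_{0}^{3} t^2 dt = (3^3 - 0^3)/3
  = 9.
Product: (8) * (9) = 72.

72


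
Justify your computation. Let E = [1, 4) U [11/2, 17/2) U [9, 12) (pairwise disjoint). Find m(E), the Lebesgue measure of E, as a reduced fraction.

For pairwise disjoint intervals, m(union_i I_i) = sum_i m(I_i),
and m is invariant under swapping open/closed endpoints (single points have measure 0).
So m(E) = sum_i (b_i - a_i).
  I_1 has length 4 - 1 = 3.
  I_2 has length 17/2 - 11/2 = 3.
  I_3 has length 12 - 9 = 3.
Summing:
  m(E) = 3 + 3 + 3 = 9.

9


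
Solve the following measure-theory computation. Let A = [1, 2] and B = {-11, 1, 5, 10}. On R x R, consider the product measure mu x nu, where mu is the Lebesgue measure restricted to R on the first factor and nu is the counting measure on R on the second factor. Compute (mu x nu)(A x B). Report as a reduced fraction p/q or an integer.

For a measurable rectangle A x B, the product measure satisfies
  (mu x nu)(A x B) = mu(A) * nu(B).
  mu(A) = 1.
  nu(B) = 4.
  (mu x nu)(A x B) = 1 * 4 = 4.

4


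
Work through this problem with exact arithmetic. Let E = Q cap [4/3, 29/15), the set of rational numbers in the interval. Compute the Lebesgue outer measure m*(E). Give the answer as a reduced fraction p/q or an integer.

Q cap [4/3, 29/15) is countable; list its elements as q_1, q_2, ... . Fix eps > 0 and cover the k-th point by an interval of length eps * 2^(-k). The cover has total length eps * sum_{k>=1} 2^(-k) = eps, so by definition of outer measure m*(Q cap [4/3, 29/15)) <= eps. Since eps was arbitrary and m* >= 0, the outer measure is 0.

0


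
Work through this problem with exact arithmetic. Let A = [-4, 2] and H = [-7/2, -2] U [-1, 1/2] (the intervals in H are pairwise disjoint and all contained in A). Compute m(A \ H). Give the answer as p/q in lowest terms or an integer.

The ambient interval has length m(A) = 2 - (-4) = 6.
Since the holes are disjoint and sit inside A, by finite additivity
  m(H) = sum_i (b_i - a_i), and m(A \ H) = m(A) - m(H).
Computing the hole measures:
  m(H_1) = -2 - (-7/2) = 3/2.
  m(H_2) = 1/2 - (-1) = 3/2.
Summed: m(H) = 3/2 + 3/2 = 3.
So m(A \ H) = 6 - 3 = 3.

3


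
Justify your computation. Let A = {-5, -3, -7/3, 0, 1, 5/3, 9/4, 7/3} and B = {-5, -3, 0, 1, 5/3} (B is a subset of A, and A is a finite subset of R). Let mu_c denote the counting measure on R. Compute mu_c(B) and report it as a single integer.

Counting measure assigns mu_c(E) = |E| (number of elements) when E is finite.
B has 5 element(s), so mu_c(B) = 5.

5


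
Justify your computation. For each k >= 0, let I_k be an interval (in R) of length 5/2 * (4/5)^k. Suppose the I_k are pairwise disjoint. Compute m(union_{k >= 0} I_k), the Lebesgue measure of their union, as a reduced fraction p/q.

By countable additivity of the Lebesgue measure on pairwise disjoint measurable sets,
  m(union_{k >= 0} I_k) = sum_{k >= 0} m(I_k) = sum_{k >= 0} a * r^k,
  with a = 5/2 and r = 4/5.
Since 0 < r = 4/5 < 1, the geometric series converges:
  sum_{k >= 0} a * r^k = a / (1 - r).
  = 5/2 / (1 - 4/5)
  = 5/2 / (1/5)
  = 25/2.

25/2


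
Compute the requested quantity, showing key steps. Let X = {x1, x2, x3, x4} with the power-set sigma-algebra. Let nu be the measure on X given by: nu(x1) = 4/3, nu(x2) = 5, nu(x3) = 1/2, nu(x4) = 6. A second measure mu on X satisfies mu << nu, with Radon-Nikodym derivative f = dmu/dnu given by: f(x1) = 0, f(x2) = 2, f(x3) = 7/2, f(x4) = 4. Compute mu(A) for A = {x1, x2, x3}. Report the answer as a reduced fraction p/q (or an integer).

By the defining property of the Radon-Nikodym derivative, for every measurable set A,
  mu(A) = integral_A f dnu.
Since nu is a discrete measure concentrated on the atoms of X, the integral over A reduces to the sum
  mu(A) = sum_{x in A} f(x) * nu({x}).
Computing each term:
  x1: f(x1) * nu(x1) = 0 * 4/3 = 0.
  x2: f(x2) * nu(x2) = 2 * 5 = 10.
  x3: f(x3) * nu(x3) = 7/2 * 1/2 = 7/4.
Summing: mu(A) = 0 + 10 + 7/4 = 47/4.

47/4


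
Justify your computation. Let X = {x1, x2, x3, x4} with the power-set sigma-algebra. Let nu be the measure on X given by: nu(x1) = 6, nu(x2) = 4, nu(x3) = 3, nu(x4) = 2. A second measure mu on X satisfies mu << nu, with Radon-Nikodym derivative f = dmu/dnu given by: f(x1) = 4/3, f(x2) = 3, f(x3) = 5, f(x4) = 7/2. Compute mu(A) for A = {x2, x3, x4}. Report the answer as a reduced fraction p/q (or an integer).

By the defining property of the Radon-Nikodym derivative, for every measurable set A,
  mu(A) = integral_A f dnu.
Since nu is a discrete measure concentrated on the atoms of X, the integral over A reduces to the sum
  mu(A) = sum_{x in A} f(x) * nu({x}).
Computing each term:
  x2: f(x2) * nu(x2) = 3 * 4 = 12.
  x3: f(x3) * nu(x3) = 5 * 3 = 15.
  x4: f(x4) * nu(x4) = 7/2 * 2 = 7.
Summing: mu(A) = 12 + 15 + 7 = 34.

34


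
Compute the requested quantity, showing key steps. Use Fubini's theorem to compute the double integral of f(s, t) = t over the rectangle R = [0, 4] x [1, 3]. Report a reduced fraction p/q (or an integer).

f(s, t) is a tensor product of a function of s and a function of t, and both factors are bounded continuous (hence Lebesgue integrable) on the rectangle, so Fubini's theorem applies:
  integral_R f d(m x m) = (integral_a1^b1 1 ds) * (integral_a2^b2 t dt).
Inner integral in s: integral_{0}^{4} 1 ds = (4^1 - 0^1)/1
  = 4.
Inner integral in t: integral_{1}^{3} t dt = (3^2 - 1^2)/2
  = 4.
Product: (4) * (4) = 16.

16


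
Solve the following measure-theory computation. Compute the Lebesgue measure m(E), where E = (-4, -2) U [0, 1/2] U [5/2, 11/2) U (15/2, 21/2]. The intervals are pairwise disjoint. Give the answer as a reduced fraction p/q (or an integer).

For pairwise disjoint intervals, m(union_i I_i) = sum_i m(I_i),
and m is invariant under swapping open/closed endpoints (single points have measure 0).
So m(E) = sum_i (b_i - a_i).
  I_1 has length -2 - (-4) = 2.
  I_2 has length 1/2 - 0 = 1/2.
  I_3 has length 11/2 - 5/2 = 3.
  I_4 has length 21/2 - 15/2 = 3.
Summing:
  m(E) = 2 + 1/2 + 3 + 3 = 17/2.

17/2


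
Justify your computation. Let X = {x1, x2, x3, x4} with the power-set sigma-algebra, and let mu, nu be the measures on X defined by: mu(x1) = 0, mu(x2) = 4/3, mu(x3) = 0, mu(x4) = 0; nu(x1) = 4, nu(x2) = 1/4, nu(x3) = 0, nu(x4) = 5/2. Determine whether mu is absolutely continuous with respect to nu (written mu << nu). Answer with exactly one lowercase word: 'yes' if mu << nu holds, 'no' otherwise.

mu << nu means: every nu-null measurable set is also mu-null; equivalently, for every atom x, if nu({x}) = 0 then mu({x}) = 0.
Checking each atom:
  x1: nu = 4 > 0 -> no constraint.
  x2: nu = 1/4 > 0 -> no constraint.
  x3: nu = 0, mu = 0 -> consistent with mu << nu.
  x4: nu = 5/2 > 0 -> no constraint.
No atom violates the condition. Therefore mu << nu.

yes


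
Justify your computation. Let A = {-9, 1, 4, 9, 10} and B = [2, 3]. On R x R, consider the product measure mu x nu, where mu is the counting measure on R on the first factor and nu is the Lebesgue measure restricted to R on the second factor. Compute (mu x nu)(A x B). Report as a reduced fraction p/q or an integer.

For a measurable rectangle A x B, the product measure satisfies
  (mu x nu)(A x B) = mu(A) * nu(B).
  mu(A) = 5.
  nu(B) = 1.
  (mu x nu)(A x B) = 5 * 1 = 5.

5


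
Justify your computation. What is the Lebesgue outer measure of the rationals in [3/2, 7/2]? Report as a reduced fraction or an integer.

Q cap [3/2, 7/2] is countable; list its elements as q_1, q_2, ... . Fix eps > 0 and cover the k-th point by an interval of length eps * 2^(-k). The cover has total length eps * sum_{k>=1} 2^(-k) = eps, so by definition of outer measure m*(Q cap [3/2, 7/2]) <= eps. Since eps was arbitrary and m* >= 0, the outer measure is 0.

0


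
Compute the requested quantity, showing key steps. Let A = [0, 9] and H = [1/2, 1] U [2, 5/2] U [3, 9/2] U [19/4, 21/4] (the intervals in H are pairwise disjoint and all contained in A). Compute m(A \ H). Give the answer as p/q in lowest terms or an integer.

The ambient interval has length m(A) = 9 - 0 = 9.
Since the holes are disjoint and sit inside A, by finite additivity
  m(H) = sum_i (b_i - a_i), and m(A \ H) = m(A) - m(H).
Computing the hole measures:
  m(H_1) = 1 - 1/2 = 1/2.
  m(H_2) = 5/2 - 2 = 1/2.
  m(H_3) = 9/2 - 3 = 3/2.
  m(H_4) = 21/4 - 19/4 = 1/2.
Summed: m(H) = 1/2 + 1/2 + 3/2 + 1/2 = 3.
So m(A \ H) = 9 - 3 = 6.

6


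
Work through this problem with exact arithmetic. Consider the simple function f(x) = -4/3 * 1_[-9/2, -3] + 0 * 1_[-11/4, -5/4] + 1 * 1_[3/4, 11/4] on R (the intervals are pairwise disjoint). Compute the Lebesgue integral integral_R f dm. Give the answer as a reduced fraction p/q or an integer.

For a simple function f = sum_i c_i * 1_{A_i} with disjoint A_i,
  integral f dm = sum_i c_i * m(A_i).
Lengths of the A_i:
  m(A_1) = -3 - (-9/2) = 3/2.
  m(A_2) = -5/4 - (-11/4) = 3/2.
  m(A_3) = 11/4 - 3/4 = 2.
Contributions c_i * m(A_i):
  (-4/3) * (3/2) = -2.
  (0) * (3/2) = 0.
  (1) * (2) = 2.
Total: -2 + 0 + 2 = 0.

0


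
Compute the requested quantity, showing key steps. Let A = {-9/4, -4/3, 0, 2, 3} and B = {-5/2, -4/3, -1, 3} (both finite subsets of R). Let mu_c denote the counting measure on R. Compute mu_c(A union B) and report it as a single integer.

Counting measure on a finite set equals cardinality. By inclusion-exclusion, |A union B| = |A| + |B| - |A cap B|.
|A| = 5, |B| = 4, |A cap B| = 2.
So mu_c(A union B) = 5 + 4 - 2 = 7.

7


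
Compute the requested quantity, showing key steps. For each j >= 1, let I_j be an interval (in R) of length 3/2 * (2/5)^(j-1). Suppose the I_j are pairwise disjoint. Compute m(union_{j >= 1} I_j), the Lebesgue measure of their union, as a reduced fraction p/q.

By countable additivity of the Lebesgue measure on pairwise disjoint measurable sets,
  m(union_{j >= 1} I_j) = sum_{j >= 1} m(I_j) = sum_{j >= 1} a * r^(j-1),
  with a = 3/2 and r = 2/5.
Since 0 < r = 2/5 < 1, the geometric series converges:
  sum_{j >= 1} a * r^(j-1) = a / (1 - r).
  = 3/2 / (1 - 2/5)
  = 3/2 / (3/5)
  = 5/2.

5/2


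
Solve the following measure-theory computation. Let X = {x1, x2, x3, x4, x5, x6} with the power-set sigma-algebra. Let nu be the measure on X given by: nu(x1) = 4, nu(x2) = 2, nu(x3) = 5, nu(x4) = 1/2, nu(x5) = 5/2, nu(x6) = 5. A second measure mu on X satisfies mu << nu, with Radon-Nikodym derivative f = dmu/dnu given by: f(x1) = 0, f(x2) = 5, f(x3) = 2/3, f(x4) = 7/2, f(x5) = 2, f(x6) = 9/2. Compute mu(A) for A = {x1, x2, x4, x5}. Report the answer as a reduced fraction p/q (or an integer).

By the defining property of the Radon-Nikodym derivative, for every measurable set A,
  mu(A) = integral_A f dnu.
Since nu is a discrete measure concentrated on the atoms of X, the integral over A reduces to the sum
  mu(A) = sum_{x in A} f(x) * nu({x}).
Computing each term:
  x1: f(x1) * nu(x1) = 0 * 4 = 0.
  x2: f(x2) * nu(x2) = 5 * 2 = 10.
  x4: f(x4) * nu(x4) = 7/2 * 1/2 = 7/4.
  x5: f(x5) * nu(x5) = 2 * 5/2 = 5.
Summing: mu(A) = 0 + 10 + 7/4 + 5 = 67/4.

67/4


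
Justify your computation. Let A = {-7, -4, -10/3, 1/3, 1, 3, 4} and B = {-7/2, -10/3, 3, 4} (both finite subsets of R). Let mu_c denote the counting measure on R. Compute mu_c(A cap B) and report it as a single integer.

Counting measure on a finite set equals cardinality. mu_c(A cap B) = |A cap B| (elements appearing in both).
Enumerating the elements of A that also lie in B gives 3 element(s).
So mu_c(A cap B) = 3.

3


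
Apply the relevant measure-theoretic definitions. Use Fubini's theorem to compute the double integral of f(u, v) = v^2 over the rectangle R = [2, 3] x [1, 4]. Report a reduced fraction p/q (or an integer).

f(u, v) is a tensor product of a function of u and a function of v, and both factors are bounded continuous (hence Lebesgue integrable) on the rectangle, so Fubini's theorem applies:
  integral_R f d(m x m) = (integral_a1^b1 1 du) * (integral_a2^b2 v^2 dv).
Inner integral in u: integral_{2}^{3} 1 du = (3^1 - 2^1)/1
  = 1.
Inner integral in v: integral_{1}^{4} v^2 dv = (4^3 - 1^3)/3
  = 21.
Product: (1) * (21) = 21.

21


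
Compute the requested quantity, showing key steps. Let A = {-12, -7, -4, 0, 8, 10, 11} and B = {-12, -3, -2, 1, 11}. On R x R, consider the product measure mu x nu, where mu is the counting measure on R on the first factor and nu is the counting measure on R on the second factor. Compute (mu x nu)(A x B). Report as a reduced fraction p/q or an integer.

For a measurable rectangle A x B, the product measure satisfies
  (mu x nu)(A x B) = mu(A) * nu(B).
  mu(A) = 7.
  nu(B) = 5.
  (mu x nu)(A x B) = 7 * 5 = 35.

35


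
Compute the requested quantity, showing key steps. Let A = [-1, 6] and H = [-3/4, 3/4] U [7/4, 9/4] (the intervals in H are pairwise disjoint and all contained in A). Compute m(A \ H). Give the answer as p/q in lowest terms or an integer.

The ambient interval has length m(A) = 6 - (-1) = 7.
Since the holes are disjoint and sit inside A, by finite additivity
  m(H) = sum_i (b_i - a_i), and m(A \ H) = m(A) - m(H).
Computing the hole measures:
  m(H_1) = 3/4 - (-3/4) = 3/2.
  m(H_2) = 9/4 - 7/4 = 1/2.
Summed: m(H) = 3/2 + 1/2 = 2.
So m(A \ H) = 7 - 2 = 5.

5


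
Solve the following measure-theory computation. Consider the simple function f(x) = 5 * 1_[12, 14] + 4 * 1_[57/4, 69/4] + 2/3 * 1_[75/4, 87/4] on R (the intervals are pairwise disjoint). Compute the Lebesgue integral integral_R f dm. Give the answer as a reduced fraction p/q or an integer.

For a simple function f = sum_i c_i * 1_{A_i} with disjoint A_i,
  integral f dm = sum_i c_i * m(A_i).
Lengths of the A_i:
  m(A_1) = 14 - 12 = 2.
  m(A_2) = 69/4 - 57/4 = 3.
  m(A_3) = 87/4 - 75/4 = 3.
Contributions c_i * m(A_i):
  (5) * (2) = 10.
  (4) * (3) = 12.
  (2/3) * (3) = 2.
Total: 10 + 12 + 2 = 24.

24


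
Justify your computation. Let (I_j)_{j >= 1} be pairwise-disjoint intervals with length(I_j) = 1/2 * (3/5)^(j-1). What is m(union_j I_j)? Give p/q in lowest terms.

By countable additivity of the Lebesgue measure on pairwise disjoint measurable sets,
  m(union_{j >= 1} I_j) = sum_{j >= 1} m(I_j) = sum_{j >= 1} a * r^(j-1),
  with a = 1/2 and r = 3/5.
Since 0 < r = 3/5 < 1, the geometric series converges:
  sum_{j >= 1} a * r^(j-1) = a / (1 - r).
  = 1/2 / (1 - 3/5)
  = 1/2 / (2/5)
  = 5/4.

5/4


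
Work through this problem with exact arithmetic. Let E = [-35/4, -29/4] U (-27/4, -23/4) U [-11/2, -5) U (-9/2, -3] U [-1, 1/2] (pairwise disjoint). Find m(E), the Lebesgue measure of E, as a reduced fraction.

For pairwise disjoint intervals, m(union_i I_i) = sum_i m(I_i),
and m is invariant under swapping open/closed endpoints (single points have measure 0).
So m(E) = sum_i (b_i - a_i).
  I_1 has length -29/4 - (-35/4) = 3/2.
  I_2 has length -23/4 - (-27/4) = 1.
  I_3 has length -5 - (-11/2) = 1/2.
  I_4 has length -3 - (-9/2) = 3/2.
  I_5 has length 1/2 - (-1) = 3/2.
Summing:
  m(E) = 3/2 + 1 + 1/2 + 3/2 + 3/2 = 6.

6


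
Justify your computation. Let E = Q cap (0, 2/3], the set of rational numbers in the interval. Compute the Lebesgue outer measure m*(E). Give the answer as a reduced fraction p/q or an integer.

E = Q cap (0, 2/3] is a subset of Q, which is countable. Enumerate Q = {q_1, q_2, ...}; for any eps > 0, cover q_k by the open interval (q_k - eps/2^(k+1), q_k + eps/2^(k+1)), of length eps/2^k. The total cover length is sum_{k>=1} eps/2^k = eps. Hence m*(E) <= m*(Q) <= eps for every eps > 0, and since outer measure is non-negative, m*(E) = 0.

0


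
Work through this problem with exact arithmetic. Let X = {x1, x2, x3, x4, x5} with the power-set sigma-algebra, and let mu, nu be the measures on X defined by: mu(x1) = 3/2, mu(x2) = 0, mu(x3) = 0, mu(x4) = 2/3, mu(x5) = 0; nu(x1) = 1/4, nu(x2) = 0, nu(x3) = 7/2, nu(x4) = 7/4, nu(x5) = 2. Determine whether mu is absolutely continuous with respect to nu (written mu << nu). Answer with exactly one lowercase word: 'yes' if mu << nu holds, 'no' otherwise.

mu << nu means: every nu-null measurable set is also mu-null; equivalently, for every atom x, if nu({x}) = 0 then mu({x}) = 0.
Checking each atom:
  x1: nu = 1/4 > 0 -> no constraint.
  x2: nu = 0, mu = 0 -> consistent with mu << nu.
  x3: nu = 7/2 > 0 -> no constraint.
  x4: nu = 7/4 > 0 -> no constraint.
  x5: nu = 2 > 0 -> no constraint.
No atom violates the condition. Therefore mu << nu.

yes


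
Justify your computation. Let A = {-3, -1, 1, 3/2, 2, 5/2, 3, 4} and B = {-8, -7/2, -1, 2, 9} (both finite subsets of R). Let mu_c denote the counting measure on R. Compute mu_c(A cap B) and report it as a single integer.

Counting measure on a finite set equals cardinality. mu_c(A cap B) = |A cap B| (elements appearing in both).
Enumerating the elements of A that also lie in B gives 2 element(s).
So mu_c(A cap B) = 2.

2


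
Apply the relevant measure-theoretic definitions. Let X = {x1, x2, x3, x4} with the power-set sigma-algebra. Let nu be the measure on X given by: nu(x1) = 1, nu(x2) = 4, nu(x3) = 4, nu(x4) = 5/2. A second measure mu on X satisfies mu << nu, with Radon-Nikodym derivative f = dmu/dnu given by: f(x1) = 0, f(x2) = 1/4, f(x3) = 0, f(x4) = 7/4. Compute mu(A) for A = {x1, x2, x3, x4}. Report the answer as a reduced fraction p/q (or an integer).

By the defining property of the Radon-Nikodym derivative, for every measurable set A,
  mu(A) = integral_A f dnu.
Since nu is a discrete measure concentrated on the atoms of X, the integral over A reduces to the sum
  mu(A) = sum_{x in A} f(x) * nu({x}).
Computing each term:
  x1: f(x1) * nu(x1) = 0 * 1 = 0.
  x2: f(x2) * nu(x2) = 1/4 * 4 = 1.
  x3: f(x3) * nu(x3) = 0 * 4 = 0.
  x4: f(x4) * nu(x4) = 7/4 * 5/2 = 35/8.
Summing: mu(A) = 0 + 1 + 0 + 35/8 = 43/8.

43/8


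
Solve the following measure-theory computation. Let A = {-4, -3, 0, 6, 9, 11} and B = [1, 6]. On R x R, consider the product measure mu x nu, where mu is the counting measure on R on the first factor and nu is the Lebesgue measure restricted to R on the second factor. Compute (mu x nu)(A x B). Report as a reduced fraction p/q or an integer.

For a measurable rectangle A x B, the product measure satisfies
  (mu x nu)(A x B) = mu(A) * nu(B).
  mu(A) = 6.
  nu(B) = 5.
  (mu x nu)(A x B) = 6 * 5 = 30.

30


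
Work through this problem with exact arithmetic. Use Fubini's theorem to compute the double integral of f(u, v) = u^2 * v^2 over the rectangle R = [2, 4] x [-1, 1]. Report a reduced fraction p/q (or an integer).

f(u, v) is a tensor product of a function of u and a function of v, and both factors are bounded continuous (hence Lebesgue integrable) on the rectangle, so Fubini's theorem applies:
  integral_R f d(m x m) = (integral_a1^b1 u^2 du) * (integral_a2^b2 v^2 dv).
Inner integral in u: integral_{2}^{4} u^2 du = (4^3 - 2^3)/3
  = 56/3.
Inner integral in v: integral_{-1}^{1} v^2 dv = (1^3 - (-1)^3)/3
  = 2/3.
Product: (56/3) * (2/3) = 112/9.

112/9


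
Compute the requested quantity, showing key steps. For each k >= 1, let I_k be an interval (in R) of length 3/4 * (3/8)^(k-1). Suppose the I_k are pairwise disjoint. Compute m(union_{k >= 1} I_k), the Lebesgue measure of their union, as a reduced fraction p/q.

By countable additivity of the Lebesgue measure on pairwise disjoint measurable sets,
  m(union_{k >= 1} I_k) = sum_{k >= 1} m(I_k) = sum_{k >= 1} a * r^(k-1),
  with a = 3/4 and r = 3/8.
Since 0 < r = 3/8 < 1, the geometric series converges:
  sum_{k >= 1} a * r^(k-1) = a / (1 - r).
  = 3/4 / (1 - 3/8)
  = 3/4 / (5/8)
  = 6/5.

6/5


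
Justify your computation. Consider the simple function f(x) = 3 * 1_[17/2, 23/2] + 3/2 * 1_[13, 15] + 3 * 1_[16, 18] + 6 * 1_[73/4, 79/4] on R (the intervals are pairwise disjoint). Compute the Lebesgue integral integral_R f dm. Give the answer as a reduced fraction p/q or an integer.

For a simple function f = sum_i c_i * 1_{A_i} with disjoint A_i,
  integral f dm = sum_i c_i * m(A_i).
Lengths of the A_i:
  m(A_1) = 23/2 - 17/2 = 3.
  m(A_2) = 15 - 13 = 2.
  m(A_3) = 18 - 16 = 2.
  m(A_4) = 79/4 - 73/4 = 3/2.
Contributions c_i * m(A_i):
  (3) * (3) = 9.
  (3/2) * (2) = 3.
  (3) * (2) = 6.
  (6) * (3/2) = 9.
Total: 9 + 3 + 6 + 9 = 27.

27


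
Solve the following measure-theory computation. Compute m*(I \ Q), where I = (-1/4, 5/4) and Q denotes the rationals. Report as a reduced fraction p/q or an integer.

The interval I = (-1/4, 5/4) has m(I) = 5/4 - (-1/4) = 3/2 (endpoints are measure-zero, so open/closed/half-open agree). Write I = (I cap Q) u (I \ Q). The rationals in I are countable, so m*(I cap Q) = 0 (cover each rational by intervals whose total length is arbitrarily small). By countable subadditivity m*(I) <= m*(I cap Q) + m*(I \ Q), hence m*(I \ Q) >= m(I) = 3/2. The reverse inequality m*(I \ Q) <= m*(I) = 3/2 is trivial since (I \ Q) is a subset of I. Therefore m*(I \ Q) = 3/2.

3/2


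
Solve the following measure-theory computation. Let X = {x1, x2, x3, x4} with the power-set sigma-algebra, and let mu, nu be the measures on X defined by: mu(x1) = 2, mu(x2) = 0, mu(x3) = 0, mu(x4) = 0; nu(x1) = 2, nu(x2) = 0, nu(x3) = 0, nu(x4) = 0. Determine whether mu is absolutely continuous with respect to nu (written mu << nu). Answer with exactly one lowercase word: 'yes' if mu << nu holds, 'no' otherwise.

mu << nu means: every nu-null measurable set is also mu-null; equivalently, for every atom x, if nu({x}) = 0 then mu({x}) = 0.
Checking each atom:
  x1: nu = 2 > 0 -> no constraint.
  x2: nu = 0, mu = 0 -> consistent with mu << nu.
  x3: nu = 0, mu = 0 -> consistent with mu << nu.
  x4: nu = 0, mu = 0 -> consistent with mu << nu.
No atom violates the condition. Therefore mu << nu.

yes


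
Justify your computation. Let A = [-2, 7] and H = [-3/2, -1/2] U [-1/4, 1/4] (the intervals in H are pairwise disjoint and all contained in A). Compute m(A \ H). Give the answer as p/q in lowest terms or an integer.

The ambient interval has length m(A) = 7 - (-2) = 9.
Since the holes are disjoint and sit inside A, by finite additivity
  m(H) = sum_i (b_i - a_i), and m(A \ H) = m(A) - m(H).
Computing the hole measures:
  m(H_1) = -1/2 - (-3/2) = 1.
  m(H_2) = 1/4 - (-1/4) = 1/2.
Summed: m(H) = 1 + 1/2 = 3/2.
So m(A \ H) = 9 - 3/2 = 15/2.

15/2


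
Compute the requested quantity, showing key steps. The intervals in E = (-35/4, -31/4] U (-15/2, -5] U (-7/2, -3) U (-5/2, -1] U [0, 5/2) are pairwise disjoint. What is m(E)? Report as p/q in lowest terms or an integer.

For pairwise disjoint intervals, m(union_i I_i) = sum_i m(I_i),
and m is invariant under swapping open/closed endpoints (single points have measure 0).
So m(E) = sum_i (b_i - a_i).
  I_1 has length -31/4 - (-35/4) = 1.
  I_2 has length -5 - (-15/2) = 5/2.
  I_3 has length -3 - (-7/2) = 1/2.
  I_4 has length -1 - (-5/2) = 3/2.
  I_5 has length 5/2 - 0 = 5/2.
Summing:
  m(E) = 1 + 5/2 + 1/2 + 3/2 + 5/2 = 8.

8


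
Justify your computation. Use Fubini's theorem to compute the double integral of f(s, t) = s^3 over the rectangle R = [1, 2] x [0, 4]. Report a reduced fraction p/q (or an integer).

f(s, t) is a tensor product of a function of s and a function of t, and both factors are bounded continuous (hence Lebesgue integrable) on the rectangle, so Fubini's theorem applies:
  integral_R f d(m x m) = (integral_a1^b1 s^3 ds) * (integral_a2^b2 1 dt).
Inner integral in s: integral_{1}^{2} s^3 ds = (2^4 - 1^4)/4
  = 15/4.
Inner integral in t: integral_{0}^{4} 1 dt = (4^1 - 0^1)/1
  = 4.
Product: (15/4) * (4) = 15.

15


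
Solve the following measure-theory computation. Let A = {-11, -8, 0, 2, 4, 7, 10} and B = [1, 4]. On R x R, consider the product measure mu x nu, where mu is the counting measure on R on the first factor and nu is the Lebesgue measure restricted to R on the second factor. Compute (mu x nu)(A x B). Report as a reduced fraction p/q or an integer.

For a measurable rectangle A x B, the product measure satisfies
  (mu x nu)(A x B) = mu(A) * nu(B).
  mu(A) = 7.
  nu(B) = 3.
  (mu x nu)(A x B) = 7 * 3 = 21.

21


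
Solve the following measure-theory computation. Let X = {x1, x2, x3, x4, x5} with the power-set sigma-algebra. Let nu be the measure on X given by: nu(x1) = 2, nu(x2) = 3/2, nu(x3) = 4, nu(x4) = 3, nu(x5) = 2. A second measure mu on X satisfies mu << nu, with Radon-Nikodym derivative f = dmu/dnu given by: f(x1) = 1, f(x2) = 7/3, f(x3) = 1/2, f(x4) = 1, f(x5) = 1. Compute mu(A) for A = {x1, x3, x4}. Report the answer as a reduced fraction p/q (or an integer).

By the defining property of the Radon-Nikodym derivative, for every measurable set A,
  mu(A) = integral_A f dnu.
Since nu is a discrete measure concentrated on the atoms of X, the integral over A reduces to the sum
  mu(A) = sum_{x in A} f(x) * nu({x}).
Computing each term:
  x1: f(x1) * nu(x1) = 1 * 2 = 2.
  x3: f(x3) * nu(x3) = 1/2 * 4 = 2.
  x4: f(x4) * nu(x4) = 1 * 3 = 3.
Summing: mu(A) = 2 + 2 + 3 = 7.

7


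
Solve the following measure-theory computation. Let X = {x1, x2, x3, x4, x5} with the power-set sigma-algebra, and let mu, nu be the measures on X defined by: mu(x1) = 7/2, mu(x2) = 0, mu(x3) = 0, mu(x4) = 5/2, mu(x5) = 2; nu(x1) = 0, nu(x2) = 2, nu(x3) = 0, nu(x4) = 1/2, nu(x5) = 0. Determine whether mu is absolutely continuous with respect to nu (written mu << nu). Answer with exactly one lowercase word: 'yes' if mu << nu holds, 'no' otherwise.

mu << nu means: every nu-null measurable set is also mu-null; equivalently, for every atom x, if nu({x}) = 0 then mu({x}) = 0.
Checking each atom:
  x1: nu = 0, mu = 7/2 > 0 -> violates mu << nu.
  x2: nu = 2 > 0 -> no constraint.
  x3: nu = 0, mu = 0 -> consistent with mu << nu.
  x4: nu = 1/2 > 0 -> no constraint.
  x5: nu = 0, mu = 2 > 0 -> violates mu << nu.
The atom(s) x1, x5 violate the condition (nu = 0 but mu > 0). Therefore mu is NOT absolutely continuous w.r.t. nu.

no


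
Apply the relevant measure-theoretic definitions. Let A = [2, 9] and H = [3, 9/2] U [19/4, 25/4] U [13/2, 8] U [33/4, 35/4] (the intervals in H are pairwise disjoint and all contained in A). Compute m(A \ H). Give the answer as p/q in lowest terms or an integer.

The ambient interval has length m(A) = 9 - 2 = 7.
Since the holes are disjoint and sit inside A, by finite additivity
  m(H) = sum_i (b_i - a_i), and m(A \ H) = m(A) - m(H).
Computing the hole measures:
  m(H_1) = 9/2 - 3 = 3/2.
  m(H_2) = 25/4 - 19/4 = 3/2.
  m(H_3) = 8 - 13/2 = 3/2.
  m(H_4) = 35/4 - 33/4 = 1/2.
Summed: m(H) = 3/2 + 3/2 + 3/2 + 1/2 = 5.
So m(A \ H) = 7 - 5 = 2.

2


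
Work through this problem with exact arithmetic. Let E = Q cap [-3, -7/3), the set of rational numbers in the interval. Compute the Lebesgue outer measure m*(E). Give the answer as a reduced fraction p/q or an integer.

The set Q cap [-3, -7/3) is countable (a subset of the countable set Q). Lebesgue outer measure of any countable set is 0: each singleton {q} has m*({q}) = 0, and by countable subadditivity m*(union_k {q_k}) <= sum_k m*({q_k}) = sum_k 0 = 0. The reverse inequality m*(E) >= 0 is automatic. So m*(Q cap [-3, -7/3)) = 0.

0


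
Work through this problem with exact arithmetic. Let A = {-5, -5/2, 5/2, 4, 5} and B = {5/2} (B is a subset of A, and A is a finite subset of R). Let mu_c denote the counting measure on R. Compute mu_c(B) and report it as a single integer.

Counting measure assigns mu_c(E) = |E| (number of elements) when E is finite.
B has 1 element(s), so mu_c(B) = 1.

1


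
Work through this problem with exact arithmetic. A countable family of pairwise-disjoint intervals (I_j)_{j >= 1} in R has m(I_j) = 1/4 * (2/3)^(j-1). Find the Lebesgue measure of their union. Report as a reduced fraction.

By countable additivity of the Lebesgue measure on pairwise disjoint measurable sets,
  m(union_{j >= 1} I_j) = sum_{j >= 1} m(I_j) = sum_{j >= 1} a * r^(j-1),
  with a = 1/4 and r = 2/3.
Since 0 < r = 2/3 < 1, the geometric series converges:
  sum_{j >= 1} a * r^(j-1) = a / (1 - r).
  = 1/4 / (1 - 2/3)
  = 1/4 / (1/3)
  = 3/4.

3/4


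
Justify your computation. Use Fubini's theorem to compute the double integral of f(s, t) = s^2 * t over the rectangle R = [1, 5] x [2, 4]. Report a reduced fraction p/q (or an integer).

f(s, t) is a tensor product of a function of s and a function of t, and both factors are bounded continuous (hence Lebesgue integrable) on the rectangle, so Fubini's theorem applies:
  integral_R f d(m x m) = (integral_a1^b1 s^2 ds) * (integral_a2^b2 t dt).
Inner integral in s: integral_{1}^{5} s^2 ds = (5^3 - 1^3)/3
  = 124/3.
Inner integral in t: integral_{2}^{4} t dt = (4^2 - 2^2)/2
  = 6.
Product: (124/3) * (6) = 248.

248


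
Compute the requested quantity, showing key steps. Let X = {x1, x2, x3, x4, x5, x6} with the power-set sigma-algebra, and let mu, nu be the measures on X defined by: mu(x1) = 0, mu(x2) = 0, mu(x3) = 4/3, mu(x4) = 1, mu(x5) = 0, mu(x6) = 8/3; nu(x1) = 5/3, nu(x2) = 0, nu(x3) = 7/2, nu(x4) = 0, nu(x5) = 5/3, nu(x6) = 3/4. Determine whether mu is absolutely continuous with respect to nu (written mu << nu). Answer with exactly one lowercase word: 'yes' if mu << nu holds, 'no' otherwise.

mu << nu means: every nu-null measurable set is also mu-null; equivalently, for every atom x, if nu({x}) = 0 then mu({x}) = 0.
Checking each atom:
  x1: nu = 5/3 > 0 -> no constraint.
  x2: nu = 0, mu = 0 -> consistent with mu << nu.
  x3: nu = 7/2 > 0 -> no constraint.
  x4: nu = 0, mu = 1 > 0 -> violates mu << nu.
  x5: nu = 5/3 > 0 -> no constraint.
  x6: nu = 3/4 > 0 -> no constraint.
The atom(s) x4 violate the condition (nu = 0 but mu > 0). Therefore mu is NOT absolutely continuous w.r.t. nu.

no
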